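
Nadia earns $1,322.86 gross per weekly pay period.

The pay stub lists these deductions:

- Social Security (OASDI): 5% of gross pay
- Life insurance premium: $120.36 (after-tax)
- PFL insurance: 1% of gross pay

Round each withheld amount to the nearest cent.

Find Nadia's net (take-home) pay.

$1,123.13

Social Security (OASDI): $1,322.86 × 0.05 = $66.14
PFL insurance: $1,322.86 × 0.01 = $13.23
Life insurance premium: $120.36
Total deductions = $66.14 + $13.23 + $120.36 = $199.73
Net pay = $1,322.86 − $199.73 = $1,123.13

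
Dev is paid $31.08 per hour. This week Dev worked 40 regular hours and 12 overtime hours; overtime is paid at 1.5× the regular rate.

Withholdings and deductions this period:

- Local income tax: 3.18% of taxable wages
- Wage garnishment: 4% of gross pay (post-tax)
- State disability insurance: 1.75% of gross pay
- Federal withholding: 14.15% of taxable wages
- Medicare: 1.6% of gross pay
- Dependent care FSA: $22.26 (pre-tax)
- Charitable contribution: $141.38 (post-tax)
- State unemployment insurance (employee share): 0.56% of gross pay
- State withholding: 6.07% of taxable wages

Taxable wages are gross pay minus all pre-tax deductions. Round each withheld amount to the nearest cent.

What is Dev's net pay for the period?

$1,079.80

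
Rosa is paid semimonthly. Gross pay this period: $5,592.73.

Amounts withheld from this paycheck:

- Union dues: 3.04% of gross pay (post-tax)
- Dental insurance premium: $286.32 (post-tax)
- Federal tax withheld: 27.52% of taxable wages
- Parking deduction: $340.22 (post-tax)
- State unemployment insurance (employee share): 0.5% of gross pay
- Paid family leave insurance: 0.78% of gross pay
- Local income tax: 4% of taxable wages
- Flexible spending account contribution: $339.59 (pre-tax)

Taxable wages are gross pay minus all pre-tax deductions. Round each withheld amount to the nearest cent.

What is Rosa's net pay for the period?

Flexible spending account contribution: $339.59
Taxable wages = $5,592.73 − $339.59 = $5,253.14
Local income tax: $5,253.14 × 0.04 = $210.13
Federal tax withheld: $5,253.14 × 0.2752 = $1,445.66
Paid family leave insurance: $5,592.73 × 0.0078 = $43.62
State unemployment insurance (employee share): $5,592.73 × 0.005 = $27.96
Dental insurance premium: $286.32
Union dues: $5,592.73 × 0.0304 = $170.02
Parking deduction: $340.22
Total deductions = $339.59 + $210.13 + $1,445.66 + $43.62 + $27.96 + $286.32 + $170.02 + $340.22 = $2,863.52
Net pay = $5,592.73 − $2,863.52 = $2,729.21

$2,729.21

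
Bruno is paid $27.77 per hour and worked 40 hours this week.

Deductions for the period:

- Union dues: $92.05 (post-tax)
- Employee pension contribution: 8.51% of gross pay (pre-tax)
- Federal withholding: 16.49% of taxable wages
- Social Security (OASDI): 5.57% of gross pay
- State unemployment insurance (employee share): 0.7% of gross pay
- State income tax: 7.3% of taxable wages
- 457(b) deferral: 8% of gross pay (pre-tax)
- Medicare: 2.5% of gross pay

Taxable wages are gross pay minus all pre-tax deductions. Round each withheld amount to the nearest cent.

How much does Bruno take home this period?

Gross pay: 40 × $27.77 = $1,110.80
Employee pension contribution: $1,110.80 × 0.0851 = $94.53
457(b) deferral: $1,110.80 × 0.08 = $88.86
Pre-tax total = $94.53 + $88.86 = $183.39
Taxable wages = $1,110.80 − $183.39 = $927.41
State income tax: $927.41 × 0.073 = $67.70
Federal withholding: $927.41 × 0.1649 = $152.93
Social Security (OASDI): $1,110.80 × 0.0557 = $61.87
State unemployment insurance (employee share): $1,110.80 × 0.007 = $7.78
Medicare: $1,110.80 × 0.025 = $27.77
Union dues: $92.05
Total deductions = $94.53 + $88.86 + $67.70 + $152.93 + $61.87 + $7.78 + $27.77 + $92.05 = $593.49
Net pay = $1,110.80 − $593.49 = $517.31

$517.31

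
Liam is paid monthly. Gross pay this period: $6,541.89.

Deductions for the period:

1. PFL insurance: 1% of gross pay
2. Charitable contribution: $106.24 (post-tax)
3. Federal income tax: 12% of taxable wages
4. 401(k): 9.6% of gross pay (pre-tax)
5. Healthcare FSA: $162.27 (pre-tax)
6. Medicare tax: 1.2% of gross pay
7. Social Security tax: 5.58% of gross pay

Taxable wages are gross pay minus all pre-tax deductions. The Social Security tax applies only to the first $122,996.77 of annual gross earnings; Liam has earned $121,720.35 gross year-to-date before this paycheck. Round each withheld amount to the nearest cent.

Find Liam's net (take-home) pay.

Healthcare FSA: $162.27
401(k): $6,541.89 × 0.096 = $628.02
Pre-tax total = $162.27 + $628.02 = $790.29
Taxable wages = $6,541.89 − $790.29 = $5,751.60
Federal income tax: $5,751.60 × 0.12 = $690.19
Social Security tax: only $122,996.77 − $121,720.35 = $1,276.42 of this check is subject → $1,276.42 × 0.0558 = $71.22
Medicare tax: $6,541.89 × 0.012 = $78.50
PFL insurance: $6,541.89 × 0.01 = $65.42
Charitable contribution: $106.24
Total deductions = $162.27 + $628.02 + $690.19 + $71.22 + $78.50 + $65.42 + $106.24 = $1,801.86
Net pay = $6,541.89 − $1,801.86 = $4,740.03

$4,740.03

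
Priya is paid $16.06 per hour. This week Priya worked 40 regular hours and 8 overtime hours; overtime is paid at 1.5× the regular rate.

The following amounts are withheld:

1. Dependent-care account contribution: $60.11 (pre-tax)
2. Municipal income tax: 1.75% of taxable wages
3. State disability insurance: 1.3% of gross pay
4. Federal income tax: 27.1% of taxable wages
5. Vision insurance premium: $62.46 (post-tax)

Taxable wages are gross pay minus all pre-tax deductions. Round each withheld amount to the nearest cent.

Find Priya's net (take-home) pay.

Regular pay: 40 × $16.06 = $642.40
Overtime pay: 8 × $16.06 × 1.5 = $192.72
Gross pay = $642.40 + $192.72 = $835.12
Dependent-care account contribution: $60.11
Taxable wages = $835.12 − $60.11 = $775.01
Municipal income tax: $775.01 × 0.0175 = $13.56
Federal income tax: $775.01 × 0.271 = $210.03
State disability insurance: $835.12 × 0.013 = $10.86
Vision insurance premium: $62.46
Total deductions = $60.11 + $13.56 + $210.03 + $10.86 + $62.46 = $357.02
Net pay = $835.12 − $357.02 = $478.10

$478.10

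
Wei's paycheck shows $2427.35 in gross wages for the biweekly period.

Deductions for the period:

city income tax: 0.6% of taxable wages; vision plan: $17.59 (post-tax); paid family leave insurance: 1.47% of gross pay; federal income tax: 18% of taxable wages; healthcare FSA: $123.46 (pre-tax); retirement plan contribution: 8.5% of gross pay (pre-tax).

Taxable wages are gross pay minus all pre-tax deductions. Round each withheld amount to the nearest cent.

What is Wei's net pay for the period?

Healthcare FSA: $123.46
Retirement plan contribution: $2427.35 × 0.085 = $206.32
Pre-tax total = $123.46 + $206.32 = $329.78
Taxable wages = $2427.35 − $329.78 = $2097.57
City income tax: $2097.57 × 0.006 = $12.59
Federal income tax: $2097.57 × 0.18 = $377.56
Paid family leave insurance: $2427.35 × 0.0147 = $35.68
Vision plan: $17.59
Total deductions = $123.46 + $206.32 + $12.59 + $377.56 + $35.68 + $17.59 = $773.20
Net pay = $2427.35 − $773.20 = $1654.15

$1654.15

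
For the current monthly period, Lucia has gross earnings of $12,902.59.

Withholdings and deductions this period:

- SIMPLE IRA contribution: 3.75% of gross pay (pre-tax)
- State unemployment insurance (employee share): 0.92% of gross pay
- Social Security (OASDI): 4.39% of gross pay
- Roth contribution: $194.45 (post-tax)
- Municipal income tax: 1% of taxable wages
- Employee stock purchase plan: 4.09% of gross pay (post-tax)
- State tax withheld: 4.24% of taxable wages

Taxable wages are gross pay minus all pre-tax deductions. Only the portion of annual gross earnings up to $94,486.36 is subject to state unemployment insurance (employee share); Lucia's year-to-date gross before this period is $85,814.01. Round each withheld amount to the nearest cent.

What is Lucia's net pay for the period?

$10,399.62

SIMPLE IRA contribution: $12,902.59 × 0.0375 = $483.85
Taxable wages = $12,902.59 − $483.85 = $12,418.74
Municipal income tax: $12,418.74 × 0.01 = $124.19
State tax withheld: $12,418.74 × 0.0424 = $526.55
State unemployment insurance (employee share): only $94,486.36 − $85,814.01 = $8,672.35 of this check is subject → $8,672.35 × 0.0092 = $79.79
Social Security (OASDI): $12,902.59 × 0.0439 = $566.42
Roth contribution: $194.45
Employee stock purchase plan: $12,902.59 × 0.0409 = $527.72
Total deductions = $483.85 + $124.19 + $526.55 + $79.79 + $566.42 + $194.45 + $527.72 = $2,502.97
Net pay = $12,902.59 − $2,502.97 = $10,399.62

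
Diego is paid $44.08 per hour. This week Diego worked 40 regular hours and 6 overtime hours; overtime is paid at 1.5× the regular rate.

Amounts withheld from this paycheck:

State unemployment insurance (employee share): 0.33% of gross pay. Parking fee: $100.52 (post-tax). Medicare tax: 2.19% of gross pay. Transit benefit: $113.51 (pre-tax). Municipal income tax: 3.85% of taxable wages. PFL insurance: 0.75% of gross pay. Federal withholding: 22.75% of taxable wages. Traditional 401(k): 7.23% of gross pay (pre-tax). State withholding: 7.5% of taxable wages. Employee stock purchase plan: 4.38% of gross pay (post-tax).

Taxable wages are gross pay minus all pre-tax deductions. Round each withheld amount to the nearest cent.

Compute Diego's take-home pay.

$979.93

Regular pay: 40 × $44.08 = $1763.20
Overtime pay: 6 × $44.08 × 1.5 = $396.72
Gross pay = $1763.20 + $396.72 = $2159.92
Traditional 401(k): $2159.92 × 0.0723 = $156.16
Transit benefit: $113.51
Pre-tax total = $156.16 + $113.51 = $269.67
Taxable wages = $2159.92 − $269.67 = $1890.25
State withholding: $1890.25 × 0.075 = $141.77
Municipal income tax: $1890.25 × 0.0385 = $72.77
Federal withholding: $1890.25 × 0.2275 = $430.03
State unemployment insurance (employee share): $2159.92 × 0.0033 = $7.13
PFL insurance: $2159.92 × 0.0075 = $16.20
Medicare tax: $2159.92 × 0.0219 = $47.30
Parking fee: $100.52
Employee stock purchase plan: $2159.92 × 0.0438 = $94.60
Total deductions = $156.16 + $113.51 + $141.77 + $72.77 + $430.03 + $7.13 + $16.20 + $47.30 + $100.52 + $94.60 = $1179.99
Net pay = $2159.92 − $1179.99 = $979.93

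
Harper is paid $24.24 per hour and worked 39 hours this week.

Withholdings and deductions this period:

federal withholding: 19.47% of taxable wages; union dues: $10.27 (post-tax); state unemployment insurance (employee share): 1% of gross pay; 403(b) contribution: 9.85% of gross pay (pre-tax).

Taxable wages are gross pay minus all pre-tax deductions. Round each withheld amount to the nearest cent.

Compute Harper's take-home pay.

$666.59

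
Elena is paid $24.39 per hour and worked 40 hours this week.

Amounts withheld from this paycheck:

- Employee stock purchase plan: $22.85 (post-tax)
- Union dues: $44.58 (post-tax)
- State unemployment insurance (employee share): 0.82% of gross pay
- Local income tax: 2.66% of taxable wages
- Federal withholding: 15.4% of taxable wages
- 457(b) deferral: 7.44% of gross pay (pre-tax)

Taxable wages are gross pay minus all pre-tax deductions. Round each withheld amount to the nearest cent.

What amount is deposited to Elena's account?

$664.50

Gross pay: 40 × $24.39 = $975.60
457(b) deferral: $975.60 × 0.0744 = $72.58
Taxable wages = $975.60 − $72.58 = $903.02
Federal withholding: $903.02 × 0.154 = $139.07
Local income tax: $903.02 × 0.0266 = $24.02
State unemployment insurance (employee share): $975.60 × 0.0082 = $8.00
Employee stock purchase plan: $22.85
Union dues: $44.58
Total deductions = $72.58 + $139.07 + $24.02 + $8.00 + $22.85 + $44.58 = $311.10
Net pay = $975.60 − $311.10 = $664.50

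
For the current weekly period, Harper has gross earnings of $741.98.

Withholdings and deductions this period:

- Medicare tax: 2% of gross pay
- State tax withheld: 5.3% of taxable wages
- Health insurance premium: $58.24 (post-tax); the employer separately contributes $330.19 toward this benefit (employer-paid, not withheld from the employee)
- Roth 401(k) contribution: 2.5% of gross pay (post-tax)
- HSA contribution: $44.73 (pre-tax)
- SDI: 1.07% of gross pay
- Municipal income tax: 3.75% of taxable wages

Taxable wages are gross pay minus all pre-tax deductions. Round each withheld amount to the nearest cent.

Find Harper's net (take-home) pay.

HSA contribution: $44.73
Taxable wages = $741.98 − $44.73 = $697.25
Municipal income tax: $697.25 × 0.0375 = $26.15
State tax withheld: $697.25 × 0.053 = $36.95
Medicare tax: $741.98 × 0.02 = $14.84
SDI: $741.98 × 0.0107 = $7.94
Roth 401(k) contribution: $741.98 × 0.025 = $18.55
Health insurance premium: $58.24
(Employer's $330.19 toward health insurance premium is not withheld from the employee.)
Total deductions = $44.73 + $26.15 + $36.95 + $14.84 + $7.94 + $18.55 + $58.24 = $207.40
Net pay = $741.98 − $207.40 = $534.58

$534.58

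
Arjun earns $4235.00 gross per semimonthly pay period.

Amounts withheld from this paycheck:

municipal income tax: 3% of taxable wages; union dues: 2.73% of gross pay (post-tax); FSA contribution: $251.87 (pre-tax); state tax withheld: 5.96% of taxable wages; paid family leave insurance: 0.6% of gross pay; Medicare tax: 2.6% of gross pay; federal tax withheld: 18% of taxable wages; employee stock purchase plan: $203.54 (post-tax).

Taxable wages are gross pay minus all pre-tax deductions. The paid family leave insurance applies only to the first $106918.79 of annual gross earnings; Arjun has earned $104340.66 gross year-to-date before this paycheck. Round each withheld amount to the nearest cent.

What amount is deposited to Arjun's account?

FSA contribution: $251.87
Taxable wages = $4235.00 − $251.87 = $3983.13
Federal tax withheld: $3983.13 × 0.18 = $716.96
Municipal income tax: $3983.13 × 0.03 = $119.49
State tax withheld: $3983.13 × 0.0596 = $237.39
Paid family leave insurance: only $106918.79 − $104340.66 = $2578.13 of this check is subject → $2578.13 × 0.006 = $15.47
Medicare tax: $4235.00 × 0.026 = $110.11
Employee stock purchase plan: $203.54
Union dues: $4235.00 × 0.0273 = $115.62
Total deductions = $251.87 + $716.96 + $119.49 + $237.39 + $15.47 + $110.11 + $203.54 + $115.62 = $1770.45
Net pay = $4235.00 − $1770.45 = $2464.55

$2464.55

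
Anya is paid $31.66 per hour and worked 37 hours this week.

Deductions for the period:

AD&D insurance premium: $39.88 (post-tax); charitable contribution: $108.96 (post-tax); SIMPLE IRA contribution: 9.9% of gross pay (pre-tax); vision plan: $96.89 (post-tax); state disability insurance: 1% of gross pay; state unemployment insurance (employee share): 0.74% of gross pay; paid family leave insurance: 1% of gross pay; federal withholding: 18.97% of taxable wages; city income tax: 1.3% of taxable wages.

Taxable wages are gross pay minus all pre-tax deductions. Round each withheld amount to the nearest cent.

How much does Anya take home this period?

$563.69

Gross pay: 37 × $31.66 = $1,171.42
SIMPLE IRA contribution: $1,171.42 × 0.099 = $115.97
Taxable wages = $1,171.42 − $115.97 = $1,055.45
Federal withholding: $1,055.45 × 0.1897 = $200.22
City income tax: $1,055.45 × 0.013 = $13.72
State disability insurance: $1,171.42 × 0.01 = $11.71
Paid family leave insurance: $1,171.42 × 0.01 = $11.71
State unemployment insurance (employee share): $1,171.42 × 0.0074 = $8.67
Charitable contribution: $108.96
Vision plan: $96.89
AD&D insurance premium: $39.88
Total deductions = $115.97 + $200.22 + $13.72 + $11.71 + $11.71 + $8.67 + $108.96 + $96.89 + $39.88 = $607.73
Net pay = $1,171.42 − $607.73 = $563.69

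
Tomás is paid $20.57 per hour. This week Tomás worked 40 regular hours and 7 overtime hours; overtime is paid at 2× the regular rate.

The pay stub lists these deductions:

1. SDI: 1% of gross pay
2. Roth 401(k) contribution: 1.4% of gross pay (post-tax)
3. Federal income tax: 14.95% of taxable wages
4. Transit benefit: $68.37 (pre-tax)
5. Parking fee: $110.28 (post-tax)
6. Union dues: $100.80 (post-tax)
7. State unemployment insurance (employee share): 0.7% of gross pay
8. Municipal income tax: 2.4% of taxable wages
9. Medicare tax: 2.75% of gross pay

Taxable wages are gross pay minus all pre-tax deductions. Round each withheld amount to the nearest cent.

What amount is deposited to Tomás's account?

Regular pay: 40 × $20.57 = $822.80
Overtime pay: 7 × $20.57 × 2 = $287.98
Gross pay = $822.80 + $287.98 = $1,110.78
Transit benefit: $68.37
Taxable wages = $1,110.78 − $68.37 = $1,042.41
Municipal income tax: $1,042.41 × 0.024 = $25.02
Federal income tax: $1,042.41 × 0.1495 = $155.84
SDI: $1,110.78 × 0.01 = $11.11
State unemployment insurance (employee share): $1,110.78 × 0.007 = $7.78
Medicare tax: $1,110.78 × 0.0275 = $30.55
Parking fee: $110.28
Union dues: $100.80
Roth 401(k) contribution: $1,110.78 × 0.014 = $15.55
Total deductions = $68.37 + $25.02 + $155.84 + $11.11 + $7.78 + $30.55 + $110.28 + $100.80 + $15.55 = $525.30
Net pay = $1,110.78 − $525.30 = $585.48

$585.48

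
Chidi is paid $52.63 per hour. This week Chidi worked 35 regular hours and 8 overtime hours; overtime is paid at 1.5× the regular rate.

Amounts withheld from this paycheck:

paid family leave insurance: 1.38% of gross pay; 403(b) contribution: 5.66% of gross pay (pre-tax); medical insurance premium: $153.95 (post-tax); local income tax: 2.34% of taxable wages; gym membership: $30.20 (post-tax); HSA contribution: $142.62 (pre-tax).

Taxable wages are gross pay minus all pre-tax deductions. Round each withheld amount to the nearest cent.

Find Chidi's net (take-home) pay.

Regular pay: 35 × $52.63 = $1842.05
Overtime pay: 8 × $52.63 × 1.5 = $631.56
Gross pay = $1842.05 + $631.56 = $2473.61
403(b) contribution: $2473.61 × 0.0566 = $140.01
HSA contribution: $142.62
Pre-tax total = $140.01 + $142.62 = $282.63
Taxable wages = $2473.61 − $282.63 = $2190.98
Local income tax: $2190.98 × 0.0234 = $51.27
Paid family leave insurance: $2473.61 × 0.0138 = $34.14
Gym membership: $30.20
Medical insurance premium: $153.95
Total deductions = $140.01 + $142.62 + $51.27 + $34.14 + $30.20 + $153.95 = $552.19
Net pay = $2473.61 − $552.19 = $1921.42

$1921.42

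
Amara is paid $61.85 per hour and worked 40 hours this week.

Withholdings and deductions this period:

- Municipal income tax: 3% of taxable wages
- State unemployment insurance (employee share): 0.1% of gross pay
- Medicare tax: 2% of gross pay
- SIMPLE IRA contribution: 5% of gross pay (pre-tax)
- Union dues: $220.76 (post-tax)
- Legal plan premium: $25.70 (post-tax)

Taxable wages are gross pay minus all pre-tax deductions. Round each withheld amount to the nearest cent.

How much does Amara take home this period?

$1,981.38

Gross pay: 40 × $61.85 = $2,474.00
SIMPLE IRA contribution: $2,474.00 × 0.05 = $123.70
Taxable wages = $2,474.00 − $123.70 = $2,350.30
Municipal income tax: $2,350.30 × 0.03 = $70.51
Medicare tax: $2,474.00 × 0.02 = $49.48
State unemployment insurance (employee share): $2,474.00 × 0.001 = $2.47
Union dues: $220.76
Legal plan premium: $25.70
Total deductions = $123.70 + $70.51 + $49.48 + $2.47 + $220.76 + $25.70 = $492.62
Net pay = $2,474.00 − $492.62 = $1,981.38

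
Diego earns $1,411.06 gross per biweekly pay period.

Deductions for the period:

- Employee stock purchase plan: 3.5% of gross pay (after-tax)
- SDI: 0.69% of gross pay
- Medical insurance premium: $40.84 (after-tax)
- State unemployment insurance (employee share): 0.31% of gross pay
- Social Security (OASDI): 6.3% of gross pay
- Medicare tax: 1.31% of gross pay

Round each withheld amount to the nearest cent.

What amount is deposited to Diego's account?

State unemployment insurance (employee share): $1,411.06 × 0.0031 = $4.37
Social Security (OASDI): $1,411.06 × 0.063 = $88.90
Medicare tax: $1,411.06 × 0.0131 = $18.48
SDI: $1,411.06 × 0.0069 = $9.74
Employee stock purchase plan: $1,411.06 × 0.035 = $49.39
Medical insurance premium: $40.84
Total deductions = $4.37 + $88.90 + $18.48 + $9.74 + $49.39 + $40.84 = $211.72
Net pay = $1,411.06 − $211.72 = $1,199.34

$1,199.34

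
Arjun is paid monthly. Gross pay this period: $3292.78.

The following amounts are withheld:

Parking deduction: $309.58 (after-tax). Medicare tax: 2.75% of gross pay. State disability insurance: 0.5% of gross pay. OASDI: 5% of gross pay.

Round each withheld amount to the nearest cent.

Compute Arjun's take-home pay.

$2711.55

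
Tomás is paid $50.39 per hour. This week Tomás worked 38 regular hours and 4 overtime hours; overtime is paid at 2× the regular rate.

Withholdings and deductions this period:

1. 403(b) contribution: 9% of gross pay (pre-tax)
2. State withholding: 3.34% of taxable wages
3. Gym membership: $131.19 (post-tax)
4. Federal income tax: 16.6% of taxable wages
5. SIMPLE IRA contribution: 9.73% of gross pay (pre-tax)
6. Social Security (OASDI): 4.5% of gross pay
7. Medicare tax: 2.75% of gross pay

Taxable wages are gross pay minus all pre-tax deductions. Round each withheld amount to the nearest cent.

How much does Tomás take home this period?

$1,208.92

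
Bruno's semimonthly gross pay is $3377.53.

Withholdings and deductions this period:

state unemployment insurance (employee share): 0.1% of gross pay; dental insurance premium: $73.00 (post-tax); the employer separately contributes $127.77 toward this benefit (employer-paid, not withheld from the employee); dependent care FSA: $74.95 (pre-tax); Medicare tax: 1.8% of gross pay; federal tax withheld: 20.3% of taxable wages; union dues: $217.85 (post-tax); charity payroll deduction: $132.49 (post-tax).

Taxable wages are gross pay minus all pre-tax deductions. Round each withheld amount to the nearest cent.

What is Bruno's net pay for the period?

Dependent care FSA: $74.95
Taxable wages = $3377.53 − $74.95 = $3302.58
Federal tax withheld: $3302.58 × 0.203 = $670.42
State unemployment insurance (employee share): $3377.53 × 0.001 = $3.38
Medicare tax: $3377.53 × 0.018 = $60.80
Union dues: $217.85
Charity payroll deduction: $132.49
Dental insurance premium: $73.00
(Employer's $127.77 toward dental insurance premium is not withheld from the employee.)
Total deductions = $74.95 + $670.42 + $3.38 + $60.80 + $217.85 + $132.49 + $73.00 = $1232.89
Net pay = $3377.53 − $1232.89 = $2144.64

$2144.64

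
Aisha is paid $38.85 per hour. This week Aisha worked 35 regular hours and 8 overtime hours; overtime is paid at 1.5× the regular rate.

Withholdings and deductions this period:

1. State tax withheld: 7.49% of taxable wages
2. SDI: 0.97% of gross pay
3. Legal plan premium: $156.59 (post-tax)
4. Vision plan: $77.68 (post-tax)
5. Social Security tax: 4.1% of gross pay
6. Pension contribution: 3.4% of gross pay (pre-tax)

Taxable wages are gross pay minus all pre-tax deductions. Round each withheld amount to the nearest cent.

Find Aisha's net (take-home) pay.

$1304.92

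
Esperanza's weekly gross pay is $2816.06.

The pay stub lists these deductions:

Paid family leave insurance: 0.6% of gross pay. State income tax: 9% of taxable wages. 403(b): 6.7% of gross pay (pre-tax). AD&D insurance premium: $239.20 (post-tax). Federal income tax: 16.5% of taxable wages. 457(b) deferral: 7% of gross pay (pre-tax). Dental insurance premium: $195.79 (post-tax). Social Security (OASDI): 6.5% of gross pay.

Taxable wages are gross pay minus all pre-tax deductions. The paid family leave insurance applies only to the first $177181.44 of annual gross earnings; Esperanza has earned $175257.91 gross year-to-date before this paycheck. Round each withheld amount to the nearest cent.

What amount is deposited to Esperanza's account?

403(b): $2816.06 × 0.067 = $188.68
457(b) deferral: $2816.06 × 0.07 = $197.12
Pre-tax total = $188.68 + $197.12 = $385.80
Taxable wages = $2816.06 − $385.80 = $2430.26
Federal income tax: $2430.26 × 0.165 = $400.99
State income tax: $2430.26 × 0.09 = $218.72
Social Security (OASDI): $2816.06 × 0.065 = $183.04
Paid family leave insurance: only $177181.44 − $175257.91 = $1923.53 of this check is subject → $1923.53 × 0.006 = $11.54
Dental insurance premium: $195.79
AD&D insurance premium: $239.20
Total deductions = $188.68 + $197.12 + $400.99 + $218.72 + $183.04 + $11.54 + $195.79 + $239.20 = $1635.08
Net pay = $2816.06 − $1635.08 = $1180.98

$1180.98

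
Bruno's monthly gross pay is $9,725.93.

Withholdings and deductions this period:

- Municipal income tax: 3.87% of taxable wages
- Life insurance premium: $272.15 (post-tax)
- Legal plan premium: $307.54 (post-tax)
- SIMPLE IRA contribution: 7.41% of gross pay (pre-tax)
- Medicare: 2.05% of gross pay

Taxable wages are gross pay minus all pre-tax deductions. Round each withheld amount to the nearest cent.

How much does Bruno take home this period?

$7,877.67

SIMPLE IRA contribution: $9,725.93 × 0.0741 = $720.69
Taxable wages = $9,725.93 − $720.69 = $9,005.24
Municipal income tax: $9,005.24 × 0.0387 = $348.50
Medicare: $9,725.93 × 0.0205 = $199.38
Life insurance premium: $272.15
Legal plan premium: $307.54
Total deductions = $720.69 + $348.50 + $199.38 + $272.15 + $307.54 = $1,848.26
Net pay = $9,725.93 − $1,848.26 = $7,877.67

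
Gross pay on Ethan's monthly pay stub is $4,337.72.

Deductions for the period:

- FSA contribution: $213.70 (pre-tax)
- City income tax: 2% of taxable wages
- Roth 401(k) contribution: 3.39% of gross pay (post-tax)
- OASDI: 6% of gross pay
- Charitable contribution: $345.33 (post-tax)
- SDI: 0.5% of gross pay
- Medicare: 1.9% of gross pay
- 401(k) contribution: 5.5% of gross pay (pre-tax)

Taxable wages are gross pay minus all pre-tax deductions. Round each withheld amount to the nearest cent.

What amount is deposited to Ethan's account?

401(k) contribution: $4,337.72 × 0.055 = $238.57
FSA contribution: $213.70
Pre-tax total = $238.57 + $213.70 = $452.27
Taxable wages = $4,337.72 − $452.27 = $3,885.45
City income tax: $3,885.45 × 0.02 = $77.71
SDI: $4,337.72 × 0.005 = $21.69
Medicare: $4,337.72 × 0.019 = $82.42
OASDI: $4,337.72 × 0.06 = $260.26
Roth 401(k) contribution: $4,337.72 × 0.0339 = $147.05
Charitable contribution: $345.33
Total deductions = $238.57 + $213.70 + $77.71 + $21.69 + $82.42 + $260.26 + $147.05 + $345.33 = $1,386.73
Net pay = $4,337.72 − $1,386.73 = $2,950.99

$2,950.99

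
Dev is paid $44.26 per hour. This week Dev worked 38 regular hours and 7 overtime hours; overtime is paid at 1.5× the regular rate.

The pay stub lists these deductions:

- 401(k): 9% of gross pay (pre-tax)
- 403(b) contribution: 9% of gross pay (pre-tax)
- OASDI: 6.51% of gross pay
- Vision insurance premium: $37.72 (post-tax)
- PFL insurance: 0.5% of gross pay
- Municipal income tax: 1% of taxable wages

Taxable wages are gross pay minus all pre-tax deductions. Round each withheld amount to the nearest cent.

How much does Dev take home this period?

$1554.44

Regular pay: 38 × $44.26 = $1681.88
Overtime pay: 7 × $44.26 × 1.5 = $464.73
Gross pay = $1681.88 + $464.73 = $2146.61
401(k): $2146.61 × 0.09 = $193.19
403(b) contribution: $2146.61 × 0.09 = $193.19
Pre-tax total = $193.19 + $193.19 = $386.38
Taxable wages = $2146.61 − $386.38 = $1760.23
Municipal income tax: $1760.23 × 0.01 = $17.60
OASDI: $2146.61 × 0.0651 = $139.74
PFL insurance: $2146.61 × 0.005 = $10.73
Vision insurance premium: $37.72
Total deductions = $193.19 + $193.19 + $17.60 + $139.74 + $10.73 + $37.72 = $592.17
Net pay = $2146.61 − $592.17 = $1554.44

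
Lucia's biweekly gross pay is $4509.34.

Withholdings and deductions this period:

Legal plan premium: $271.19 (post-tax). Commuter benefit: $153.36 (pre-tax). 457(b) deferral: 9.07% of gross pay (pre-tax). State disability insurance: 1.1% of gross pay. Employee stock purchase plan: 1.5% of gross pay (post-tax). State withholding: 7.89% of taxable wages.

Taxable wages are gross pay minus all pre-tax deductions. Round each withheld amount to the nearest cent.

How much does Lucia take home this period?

Commuter benefit: $153.36
457(b) deferral: $4509.34 × 0.0907 = $409.00
Pre-tax total = $153.36 + $409.00 = $562.36
Taxable wages = $4509.34 − $562.36 = $3946.98
State withholding: $3946.98 × 0.0789 = $311.42
State disability insurance: $4509.34 × 0.011 = $49.60
Employee stock purchase plan: $4509.34 × 0.015 = $67.64
Legal plan premium: $271.19
Total deductions = $153.36 + $409.00 + $311.42 + $49.60 + $67.64 + $271.19 = $1262.21
Net pay = $4509.34 − $1262.21 = $3247.13

$3247.13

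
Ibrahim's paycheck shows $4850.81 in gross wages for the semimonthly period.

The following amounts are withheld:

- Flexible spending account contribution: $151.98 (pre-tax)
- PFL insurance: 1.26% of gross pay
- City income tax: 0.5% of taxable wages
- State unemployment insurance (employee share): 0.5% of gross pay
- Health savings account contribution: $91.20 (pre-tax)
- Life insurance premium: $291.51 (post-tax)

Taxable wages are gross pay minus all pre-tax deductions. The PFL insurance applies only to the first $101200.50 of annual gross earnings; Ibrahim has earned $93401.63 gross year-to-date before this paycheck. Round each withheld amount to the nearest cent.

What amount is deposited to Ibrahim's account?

Health savings account contribution: $91.20
Flexible spending account contribution: $151.98
Pre-tax total = $91.20 + $151.98 = $243.18
Taxable wages = $4850.81 − $243.18 = $4607.63
City income tax: $4607.63 × 0.005 = $23.04
State unemployment insurance (employee share): $4850.81 × 0.005 = $24.25
PFL insurance: cap not yet reached, full $4850.81 is subject → $4850.81 × 0.0126 = $61.12
Life insurance premium: $291.51
Total deductions = $91.20 + $151.98 + $23.04 + $24.25 + $61.12 + $291.51 = $643.10
Net pay = $4850.81 − $643.10 = $4207.71

$4207.71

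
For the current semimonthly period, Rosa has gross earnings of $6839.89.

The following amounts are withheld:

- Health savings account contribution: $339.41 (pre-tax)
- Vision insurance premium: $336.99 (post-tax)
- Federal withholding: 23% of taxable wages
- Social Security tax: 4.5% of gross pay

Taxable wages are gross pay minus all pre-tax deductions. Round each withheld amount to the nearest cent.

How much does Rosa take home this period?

$4360.58

Health savings account contribution: $339.41
Taxable wages = $6839.89 − $339.41 = $6500.48
Federal withholding: $6500.48 × 0.23 = $1495.11
Social Security tax: $6839.89 × 0.045 = $307.80
Vision insurance premium: $336.99
Total deductions = $339.41 + $1495.11 + $307.80 + $336.99 = $2479.31
Net pay = $6839.89 − $2479.31 = $4360.58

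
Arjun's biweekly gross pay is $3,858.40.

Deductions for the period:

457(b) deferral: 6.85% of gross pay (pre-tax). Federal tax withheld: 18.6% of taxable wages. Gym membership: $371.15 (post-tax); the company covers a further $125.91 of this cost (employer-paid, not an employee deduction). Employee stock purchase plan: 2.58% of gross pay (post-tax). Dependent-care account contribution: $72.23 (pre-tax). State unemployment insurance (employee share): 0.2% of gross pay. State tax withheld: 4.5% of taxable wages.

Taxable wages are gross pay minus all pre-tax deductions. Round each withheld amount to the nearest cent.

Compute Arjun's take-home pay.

457(b) deferral: $3,858.40 × 0.0685 = $264.30
Dependent-care account contribution: $72.23
Pre-tax total = $264.30 + $72.23 = $336.53
Taxable wages = $3,858.40 − $336.53 = $3,521.87
State tax withheld: $3,521.87 × 0.045 = $158.48
Federal tax withheld: $3,521.87 × 0.186 = $655.07
State unemployment insurance (employee share): $3,858.40 × 0.002 = $7.72
Gym membership: $371.15
Employee stock purchase plan: $3,858.40 × 0.0258 = $99.55
(Employer's $125.91 toward gym membership is not withheld from the employee.)
Total deductions = $264.30 + $72.23 + $158.48 + $655.07 + $7.72 + $371.15 + $99.55 = $1,628.50
Net pay = $3,858.40 − $1,628.50 = $2,229.90

$2,229.90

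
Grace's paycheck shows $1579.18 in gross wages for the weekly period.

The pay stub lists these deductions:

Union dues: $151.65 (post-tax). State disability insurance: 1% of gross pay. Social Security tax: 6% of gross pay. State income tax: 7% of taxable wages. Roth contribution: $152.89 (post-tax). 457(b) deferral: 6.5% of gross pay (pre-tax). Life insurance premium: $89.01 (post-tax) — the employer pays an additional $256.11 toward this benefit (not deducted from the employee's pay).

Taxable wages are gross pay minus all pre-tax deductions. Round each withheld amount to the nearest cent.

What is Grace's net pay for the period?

$869.08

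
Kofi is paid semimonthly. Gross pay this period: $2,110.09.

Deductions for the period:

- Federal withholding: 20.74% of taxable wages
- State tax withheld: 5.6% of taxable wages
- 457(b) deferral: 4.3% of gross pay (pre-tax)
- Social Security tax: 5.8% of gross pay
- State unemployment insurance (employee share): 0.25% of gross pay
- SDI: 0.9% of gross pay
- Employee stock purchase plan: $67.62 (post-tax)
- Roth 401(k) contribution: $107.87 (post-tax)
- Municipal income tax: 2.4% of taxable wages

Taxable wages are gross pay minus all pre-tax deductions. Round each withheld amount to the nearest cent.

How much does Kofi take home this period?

457(b) deferral: $2,110.09 × 0.043 = $90.73
Taxable wages = $2,110.09 − $90.73 = $2,019.36
Municipal income tax: $2,019.36 × 0.024 = $48.46
State tax withheld: $2,019.36 × 0.056 = $113.08
Federal withholding: $2,019.36 × 0.2074 = $418.82
State unemployment insurance (employee share): $2,110.09 × 0.0025 = $5.28
SDI: $2,110.09 × 0.009 = $18.99
Social Security tax: $2,110.09 × 0.058 = $122.39
Employee stock purchase plan: $67.62
Roth 401(k) contribution: $107.87
Total deductions = $90.73 + $48.46 + $113.08 + $418.82 + $5.28 + $18.99 + $122.39 + $67.62 + $107.87 = $993.24
Net pay = $2,110.09 − $993.24 = $1,116.85

$1,116.85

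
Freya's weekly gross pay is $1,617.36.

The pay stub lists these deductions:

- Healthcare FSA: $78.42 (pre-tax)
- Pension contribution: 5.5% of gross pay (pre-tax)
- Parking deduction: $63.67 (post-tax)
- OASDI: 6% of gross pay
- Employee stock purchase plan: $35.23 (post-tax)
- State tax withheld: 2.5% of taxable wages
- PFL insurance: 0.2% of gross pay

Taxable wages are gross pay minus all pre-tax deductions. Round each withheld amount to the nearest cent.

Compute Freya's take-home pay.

$1,214.57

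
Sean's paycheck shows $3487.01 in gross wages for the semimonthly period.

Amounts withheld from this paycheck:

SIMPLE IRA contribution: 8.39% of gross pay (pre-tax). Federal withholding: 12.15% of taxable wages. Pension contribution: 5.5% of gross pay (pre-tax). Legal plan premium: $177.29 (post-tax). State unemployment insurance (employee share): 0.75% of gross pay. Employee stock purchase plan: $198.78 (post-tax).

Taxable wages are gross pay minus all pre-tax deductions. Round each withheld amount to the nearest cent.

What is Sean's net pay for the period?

$2235.62

Pension contribution: $3487.01 × 0.055 = $191.79
SIMPLE IRA contribution: $3487.01 × 0.0839 = $292.56
Pre-tax total = $191.79 + $292.56 = $484.35
Taxable wages = $3487.01 − $484.35 = $3002.66
Federal withholding: $3002.66 × 0.1215 = $364.82
State unemployment insurance (employee share): $3487.01 × 0.0075 = $26.15
Legal plan premium: $177.29
Employee stock purchase plan: $198.78
Total deductions = $191.79 + $292.56 + $364.82 + $26.15 + $177.29 + $198.78 = $1251.39
Net pay = $3487.01 − $1251.39 = $2235.62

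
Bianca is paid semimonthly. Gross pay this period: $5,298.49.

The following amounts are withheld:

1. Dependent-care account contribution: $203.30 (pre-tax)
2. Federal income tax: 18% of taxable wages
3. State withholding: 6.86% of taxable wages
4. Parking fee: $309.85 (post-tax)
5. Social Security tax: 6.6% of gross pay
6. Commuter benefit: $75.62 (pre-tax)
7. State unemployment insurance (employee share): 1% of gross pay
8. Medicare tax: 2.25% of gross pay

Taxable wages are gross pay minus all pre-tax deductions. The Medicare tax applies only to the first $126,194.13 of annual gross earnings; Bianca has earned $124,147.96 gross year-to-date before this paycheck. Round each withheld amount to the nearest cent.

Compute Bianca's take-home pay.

Dependent-care account contribution: $203.30
Commuter benefit: $75.62
Pre-tax total = $203.30 + $75.62 = $278.92
Taxable wages = $5,298.49 − $278.92 = $5,019.57
State withholding: $5,019.57 × 0.0686 = $344.34
Federal income tax: $5,019.57 × 0.18 = $903.52
Social Security tax: $5,298.49 × 0.066 = $349.70
Medicare tax: only $126,194.13 − $124,147.96 = $2,046.17 of this check is subject → $2,046.17 × 0.0225 = $46.04
State unemployment insurance (employee share): $5,298.49 × 0.01 = $52.98
Parking fee: $309.85
Total deductions = $203.30 + $75.62 + $344.34 + $903.52 + $349.70 + $46.04 + $52.98 + $309.85 = $2,285.35
Net pay = $5,298.49 − $2,285.35 = $3,013.14

$3,013.14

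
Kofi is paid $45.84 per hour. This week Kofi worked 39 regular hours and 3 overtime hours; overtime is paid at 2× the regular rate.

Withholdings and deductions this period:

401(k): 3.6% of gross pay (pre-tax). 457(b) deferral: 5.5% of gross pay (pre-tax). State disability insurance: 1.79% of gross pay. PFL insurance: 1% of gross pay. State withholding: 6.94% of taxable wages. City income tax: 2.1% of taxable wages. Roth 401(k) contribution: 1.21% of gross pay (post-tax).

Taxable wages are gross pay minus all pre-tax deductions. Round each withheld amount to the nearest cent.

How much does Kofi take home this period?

$1,623.07

Regular pay: 39 × $45.84 = $1,787.76
Overtime pay: 3 × $45.84 × 2 = $275.04
Gross pay = $1,787.76 + $275.04 = $2,062.80
457(b) deferral: $2,062.80 × 0.055 = $113.45
401(k): $2,062.80 × 0.036 = $74.26
Pre-tax total = $113.45 + $74.26 = $187.71
Taxable wages = $2,062.80 − $187.71 = $1,875.09
State withholding: $1,875.09 × 0.0694 = $130.13
City income tax: $1,875.09 × 0.021 = $39.38
PFL insurance: $2,062.80 × 0.01 = $20.63
State disability insurance: $2,062.80 × 0.0179 = $36.92
Roth 401(k) contribution: $2,062.80 × 0.0121 = $24.96
Total deductions = $113.45 + $74.26 + $130.13 + $39.38 + $20.63 + $36.92 + $24.96 = $439.73
Net pay = $2,062.80 − $439.73 = $1,623.07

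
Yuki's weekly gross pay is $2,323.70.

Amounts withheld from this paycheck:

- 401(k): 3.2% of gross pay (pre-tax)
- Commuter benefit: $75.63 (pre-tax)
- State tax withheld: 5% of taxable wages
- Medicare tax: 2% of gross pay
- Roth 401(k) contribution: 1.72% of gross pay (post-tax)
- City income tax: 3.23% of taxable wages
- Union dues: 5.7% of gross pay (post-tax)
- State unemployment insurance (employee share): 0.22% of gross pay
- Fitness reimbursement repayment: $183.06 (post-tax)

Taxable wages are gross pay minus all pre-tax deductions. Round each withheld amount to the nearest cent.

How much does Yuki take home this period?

Commuter benefit: $75.63
401(k): $2,323.70 × 0.032 = $74.36
Pre-tax total = $75.63 + $74.36 = $149.99
Taxable wages = $2,323.70 − $149.99 = $2,173.71
State tax withheld: $2,173.71 × 0.05 = $108.69
City income tax: $2,173.71 × 0.0323 = $70.21
State unemployment insurance (employee share): $2,323.70 × 0.0022 = $5.11
Medicare tax: $2,323.70 × 0.02 = $46.47
Roth 401(k) contribution: $2,323.70 × 0.0172 = $39.97
Union dues: $2,323.70 × 0.057 = $132.45
Fitness reimbursement repayment: $183.06
Total deductions = $75.63 + $74.36 + $108.69 + $70.21 + $5.11 + $46.47 + $39.97 + $132.45 + $183.06 = $735.95
Net pay = $2,323.70 − $735.95 = $1,587.75

$1,587.75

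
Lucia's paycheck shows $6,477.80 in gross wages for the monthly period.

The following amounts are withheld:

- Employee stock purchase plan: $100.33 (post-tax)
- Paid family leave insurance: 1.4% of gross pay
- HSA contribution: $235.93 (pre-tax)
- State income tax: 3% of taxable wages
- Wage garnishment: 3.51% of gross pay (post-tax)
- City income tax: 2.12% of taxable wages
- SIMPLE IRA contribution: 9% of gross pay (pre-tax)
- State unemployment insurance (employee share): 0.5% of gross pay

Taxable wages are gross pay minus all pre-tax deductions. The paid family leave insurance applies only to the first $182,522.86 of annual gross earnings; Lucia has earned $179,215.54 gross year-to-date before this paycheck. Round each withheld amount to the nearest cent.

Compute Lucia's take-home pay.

HSA contribution: $235.93
SIMPLE IRA contribution: $6,477.80 × 0.09 = $583.00
Pre-tax total = $235.93 + $583.00 = $818.93
Taxable wages = $6,477.80 − $818.93 = $5,658.87
State income tax: $5,658.87 × 0.03 = $169.77
City income tax: $5,658.87 × 0.0212 = $119.97
State unemployment insurance (employee share): $6,477.80 × 0.005 = $32.39
Paid family leave insurance: only $182,522.86 − $179,215.54 = $3,307.32 of this check is subject → $3,307.32 × 0.014 = $46.30
Wage garnishment: $6,477.80 × 0.0351 = $227.37
Employee stock purchase plan: $100.33
Total deductions = $235.93 + $583.00 + $169.77 + $119.97 + $32.39 + $46.30 + $227.37 + $100.33 = $1,515.06
Net pay = $6,477.80 − $1,515.06 = $4,962.74

$4,962.74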